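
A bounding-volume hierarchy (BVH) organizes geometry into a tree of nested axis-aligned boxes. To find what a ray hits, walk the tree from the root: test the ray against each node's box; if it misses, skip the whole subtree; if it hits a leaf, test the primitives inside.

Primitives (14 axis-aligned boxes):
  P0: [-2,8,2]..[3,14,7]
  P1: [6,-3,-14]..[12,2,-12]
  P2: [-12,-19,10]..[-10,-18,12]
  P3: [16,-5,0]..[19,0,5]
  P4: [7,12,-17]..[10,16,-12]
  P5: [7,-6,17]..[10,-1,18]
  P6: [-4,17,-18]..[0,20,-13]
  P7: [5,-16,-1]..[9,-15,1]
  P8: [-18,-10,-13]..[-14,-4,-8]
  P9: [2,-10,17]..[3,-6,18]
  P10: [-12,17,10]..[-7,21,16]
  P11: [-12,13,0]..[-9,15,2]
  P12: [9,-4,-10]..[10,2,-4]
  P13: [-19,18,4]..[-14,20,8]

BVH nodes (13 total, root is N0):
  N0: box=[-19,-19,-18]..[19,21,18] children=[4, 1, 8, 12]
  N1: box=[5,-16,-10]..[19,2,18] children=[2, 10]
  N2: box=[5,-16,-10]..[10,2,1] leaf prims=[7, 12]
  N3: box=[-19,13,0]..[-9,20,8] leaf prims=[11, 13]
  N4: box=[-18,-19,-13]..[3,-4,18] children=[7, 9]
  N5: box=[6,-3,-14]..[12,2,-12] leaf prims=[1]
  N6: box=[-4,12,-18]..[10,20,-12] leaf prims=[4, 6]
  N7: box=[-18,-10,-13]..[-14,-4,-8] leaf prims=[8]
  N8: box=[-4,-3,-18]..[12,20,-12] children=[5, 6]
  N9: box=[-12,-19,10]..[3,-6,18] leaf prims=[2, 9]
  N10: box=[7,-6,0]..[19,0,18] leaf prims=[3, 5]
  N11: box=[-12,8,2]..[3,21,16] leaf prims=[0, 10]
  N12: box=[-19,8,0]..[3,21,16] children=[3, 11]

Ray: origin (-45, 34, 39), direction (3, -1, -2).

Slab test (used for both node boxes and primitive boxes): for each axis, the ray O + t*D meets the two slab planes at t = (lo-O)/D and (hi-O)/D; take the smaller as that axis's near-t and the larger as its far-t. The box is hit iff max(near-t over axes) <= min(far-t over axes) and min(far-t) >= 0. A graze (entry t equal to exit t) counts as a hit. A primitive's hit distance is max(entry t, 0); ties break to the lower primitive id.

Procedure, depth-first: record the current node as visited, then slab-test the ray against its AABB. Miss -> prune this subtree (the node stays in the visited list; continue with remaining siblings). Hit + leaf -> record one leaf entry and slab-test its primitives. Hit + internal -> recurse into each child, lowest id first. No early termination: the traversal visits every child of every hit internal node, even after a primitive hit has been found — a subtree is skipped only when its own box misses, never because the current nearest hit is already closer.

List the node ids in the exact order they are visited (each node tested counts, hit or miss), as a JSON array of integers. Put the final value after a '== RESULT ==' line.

Walk:
N0 x:[26/3,64/3] y:[13,53] z:[21/2,57/2] -> hit [13,64/3], descend [1, 4, 8, 12]
  N1 x:[50/3,64/3] y:[32,50] z:[21/2,49/2] -> miss, prune
  N4 x:[9,16] y:[38,53] z:[21/2,26] -> miss, prune
  N8 x:[41/3,19] y:[14,37] z:[51/2,57/2] -> miss, prune
  N12 x:[26/3,16] y:[13,26] z:[23/2,39/2] -> hit [13,16], descend [3, 11]
    N3 x:[26/3,12] y:[14,21] z:[31/2,39/2] -> miss, prune
    N11 x:[11,16] y:[13,26] z:[23/2,37/2] -> hit [13,16] leaf, test {P0(miss), P10(miss)}

order=[0, 1, 4, 8, 12, 3, 11]  |boxes|=7  |leaves|=1  hit=miss

== RESULT ==
[0, 1, 4, 8, 12, 3, 11]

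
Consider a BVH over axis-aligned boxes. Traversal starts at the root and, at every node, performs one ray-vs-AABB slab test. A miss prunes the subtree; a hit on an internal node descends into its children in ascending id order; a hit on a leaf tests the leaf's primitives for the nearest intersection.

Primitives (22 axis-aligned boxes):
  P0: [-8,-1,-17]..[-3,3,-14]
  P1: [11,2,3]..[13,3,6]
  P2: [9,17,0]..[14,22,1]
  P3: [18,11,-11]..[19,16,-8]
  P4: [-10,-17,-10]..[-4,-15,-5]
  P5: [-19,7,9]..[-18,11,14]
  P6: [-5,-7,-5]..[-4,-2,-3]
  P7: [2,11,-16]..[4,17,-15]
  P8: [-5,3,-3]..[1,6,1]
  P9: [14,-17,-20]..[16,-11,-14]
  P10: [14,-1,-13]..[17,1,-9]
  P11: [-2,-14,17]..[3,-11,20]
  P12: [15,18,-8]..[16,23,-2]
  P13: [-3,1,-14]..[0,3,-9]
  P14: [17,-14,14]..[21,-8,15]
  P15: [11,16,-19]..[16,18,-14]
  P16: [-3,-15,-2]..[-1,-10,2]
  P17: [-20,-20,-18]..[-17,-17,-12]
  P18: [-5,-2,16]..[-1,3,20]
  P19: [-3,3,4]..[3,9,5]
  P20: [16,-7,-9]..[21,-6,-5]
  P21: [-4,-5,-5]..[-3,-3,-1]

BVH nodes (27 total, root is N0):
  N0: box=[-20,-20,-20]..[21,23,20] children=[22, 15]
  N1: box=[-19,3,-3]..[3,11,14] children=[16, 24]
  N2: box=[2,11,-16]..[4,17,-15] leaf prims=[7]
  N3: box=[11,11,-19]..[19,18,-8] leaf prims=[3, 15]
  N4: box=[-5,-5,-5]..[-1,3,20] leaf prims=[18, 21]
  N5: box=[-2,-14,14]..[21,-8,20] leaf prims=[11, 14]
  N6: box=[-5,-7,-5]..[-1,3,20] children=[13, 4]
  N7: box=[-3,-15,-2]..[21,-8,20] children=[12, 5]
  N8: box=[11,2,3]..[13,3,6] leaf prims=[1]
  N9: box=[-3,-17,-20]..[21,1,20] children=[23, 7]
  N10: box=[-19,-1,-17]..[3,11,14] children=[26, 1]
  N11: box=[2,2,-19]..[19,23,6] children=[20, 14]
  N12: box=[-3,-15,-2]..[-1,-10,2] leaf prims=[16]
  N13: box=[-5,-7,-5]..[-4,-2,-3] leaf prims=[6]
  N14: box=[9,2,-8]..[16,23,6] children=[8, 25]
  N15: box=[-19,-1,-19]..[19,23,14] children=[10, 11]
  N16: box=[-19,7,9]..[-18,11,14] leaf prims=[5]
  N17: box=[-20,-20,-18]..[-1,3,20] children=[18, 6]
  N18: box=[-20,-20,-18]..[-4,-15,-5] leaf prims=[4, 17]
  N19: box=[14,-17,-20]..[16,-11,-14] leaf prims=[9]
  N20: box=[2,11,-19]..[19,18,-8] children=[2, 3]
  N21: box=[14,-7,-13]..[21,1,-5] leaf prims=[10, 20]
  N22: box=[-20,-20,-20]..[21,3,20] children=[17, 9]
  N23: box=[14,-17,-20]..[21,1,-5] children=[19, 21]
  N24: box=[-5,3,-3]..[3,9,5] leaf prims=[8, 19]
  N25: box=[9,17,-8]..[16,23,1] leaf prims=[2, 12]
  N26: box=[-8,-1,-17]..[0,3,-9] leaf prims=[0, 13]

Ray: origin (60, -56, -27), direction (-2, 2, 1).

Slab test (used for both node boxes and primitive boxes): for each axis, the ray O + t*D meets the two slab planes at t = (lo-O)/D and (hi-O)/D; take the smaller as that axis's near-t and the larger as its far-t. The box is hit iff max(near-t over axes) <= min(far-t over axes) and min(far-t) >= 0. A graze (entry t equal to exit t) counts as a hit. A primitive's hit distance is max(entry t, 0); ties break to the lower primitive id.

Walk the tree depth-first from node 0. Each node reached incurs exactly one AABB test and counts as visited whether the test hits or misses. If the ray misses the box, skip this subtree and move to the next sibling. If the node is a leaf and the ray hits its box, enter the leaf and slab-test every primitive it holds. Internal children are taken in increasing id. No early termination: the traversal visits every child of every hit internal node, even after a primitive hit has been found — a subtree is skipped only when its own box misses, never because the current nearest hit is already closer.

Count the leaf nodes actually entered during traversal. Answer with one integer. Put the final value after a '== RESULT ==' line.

Walk:
N0 x:[39/2,40] y:[18,79/2] z:[7,47] -> hit [39/2,79/2], descend [15, 22]
  N15 x:[41/2,79/2] y:[55/2,79/2] z:[8,41] -> hit [55/2,79/2], descend [10, 11]
    N10 x:[57/2,79/2] y:[55/2,67/2] z:[10,41] -> hit [57/2,67/2], descend [1, 26]
      N1 x:[57/2,79/2] y:[59/2,67/2] z:[24,41] -> hit [59/2,67/2], descend [16, 24]
        N16 x:[39,79/2] y:[63/2,67/2] z:[36,41] -> miss, prune
        N24 x:[57/2,65/2] y:[59/2,65/2] z:[24,32] -> hit [59/2,32] leaf, test {P8(miss), P19@t=31}
      N26 x:[30,34] y:[55/2,59/2] z:[10,18] -> miss, prune
    N11 x:[41/2,29] y:[29,79/2] z:[8,33] -> hit [29,29], descend [14, 20]
      N14 x:[22,51/2] y:[29,79/2] z:[19,33] -> miss, prune
      N20 x:[41/2,29] y:[67/2,37] z:[8,19] -> miss, prune
  N22 x:[39/2,40] y:[18,59/2] z:[7,47] -> hit [39/2,59/2], descend [9, 17]
    N9 x:[39/2,63/2] y:[39/2,57/2] z:[7,47] -> hit [39/2,57/2], descend [7, 23]
      N7 x:[39/2,63/2] y:[41/2,24] z:[25,47] -> miss, prune
      N23 x:[39/2,23] y:[39/2,57/2] z:[7,22] -> hit [39/2,22], descend [19, 21]
        N19 x:[22,23] y:[39/2,45/2] z:[7,13] -> miss, prune
        N21 x:[39/2,23] y:[49/2,57/2] z:[14,22] -> miss, prune
    N17 x:[61/2,40] y:[18,59/2] z:[9,47] -> miss, prune

order=[0, 15, 10, 1, 16, 24, 26, 11, 14, 20, 22, 9, 7, 23, 19, 21, 17]  |boxes|=17  |leaves|=1  hit=P19

== RESULT ==
1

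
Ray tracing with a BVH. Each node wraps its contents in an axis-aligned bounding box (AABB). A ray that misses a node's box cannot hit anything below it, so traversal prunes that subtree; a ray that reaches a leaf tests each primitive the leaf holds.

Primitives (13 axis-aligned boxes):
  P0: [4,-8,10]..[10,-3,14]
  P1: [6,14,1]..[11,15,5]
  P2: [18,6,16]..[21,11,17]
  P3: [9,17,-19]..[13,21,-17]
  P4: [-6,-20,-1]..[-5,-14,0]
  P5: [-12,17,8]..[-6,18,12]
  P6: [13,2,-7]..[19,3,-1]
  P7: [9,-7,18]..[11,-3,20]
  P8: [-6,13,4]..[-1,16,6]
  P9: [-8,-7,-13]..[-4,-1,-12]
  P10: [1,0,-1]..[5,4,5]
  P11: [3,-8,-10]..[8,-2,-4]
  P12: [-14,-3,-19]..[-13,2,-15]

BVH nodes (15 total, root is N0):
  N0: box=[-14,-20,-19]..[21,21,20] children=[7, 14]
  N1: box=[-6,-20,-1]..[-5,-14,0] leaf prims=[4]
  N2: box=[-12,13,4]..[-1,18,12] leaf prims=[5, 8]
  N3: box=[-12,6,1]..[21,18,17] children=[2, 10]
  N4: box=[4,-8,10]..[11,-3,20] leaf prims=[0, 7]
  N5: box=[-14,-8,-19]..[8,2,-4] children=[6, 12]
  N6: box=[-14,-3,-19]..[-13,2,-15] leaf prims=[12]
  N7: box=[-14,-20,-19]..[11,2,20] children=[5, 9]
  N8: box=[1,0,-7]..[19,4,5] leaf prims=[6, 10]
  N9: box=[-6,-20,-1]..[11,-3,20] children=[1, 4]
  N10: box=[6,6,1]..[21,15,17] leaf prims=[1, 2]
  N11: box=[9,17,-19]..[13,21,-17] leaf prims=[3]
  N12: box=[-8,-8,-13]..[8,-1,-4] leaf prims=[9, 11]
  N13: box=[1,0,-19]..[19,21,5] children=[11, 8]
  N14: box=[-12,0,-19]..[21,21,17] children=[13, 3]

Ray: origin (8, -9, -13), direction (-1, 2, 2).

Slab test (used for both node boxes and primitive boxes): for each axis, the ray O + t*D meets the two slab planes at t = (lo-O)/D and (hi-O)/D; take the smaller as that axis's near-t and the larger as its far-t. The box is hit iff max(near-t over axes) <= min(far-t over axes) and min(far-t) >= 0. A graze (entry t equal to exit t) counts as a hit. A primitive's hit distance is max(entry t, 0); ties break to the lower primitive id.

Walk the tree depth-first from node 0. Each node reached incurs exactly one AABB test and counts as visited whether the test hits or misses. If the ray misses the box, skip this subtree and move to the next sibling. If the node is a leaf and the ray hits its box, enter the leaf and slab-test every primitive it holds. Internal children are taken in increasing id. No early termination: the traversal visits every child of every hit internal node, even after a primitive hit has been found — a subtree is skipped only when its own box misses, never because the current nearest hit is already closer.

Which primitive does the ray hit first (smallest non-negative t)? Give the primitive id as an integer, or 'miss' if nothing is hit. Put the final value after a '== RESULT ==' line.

Trace the traversal:
N0 x:[-13,22] y:[-11/2,15] z:[-3,33/2] -> hit [-3,15], descend [7, 14]
  N7 x:[-3,22] y:[-11/2,11/2] z:[-3,33/2] -> hit [-3,11/2], descend [5, 9]
    N5 x:[0,22] y:[1/2,11/2] z:[-3,9/2] -> hit [1/2,9/2], descend [6, 12]
      N6 x:[21,22] y:[3,11/2] z:[-3,-1] -> miss, prune
      N12 x:[0,16] y:[1/2,4] z:[0,9/2] -> hit [1/2,4] leaf, test {P9(miss), P11@t=3/2}
    N9 x:[-3,14] y:[-11/2,3] z:[6,33/2] -> miss, prune
  N14 x:[-13,20] y:[9/2,15] z:[-3,15] -> hit [9/2,15], descend [3, 13]
    N3 x:[-13,20] y:[15/2,27/2] z:[7,15] -> hit [15/2,27/2], descend [2, 10]
      N2 x:[9,20] y:[11,27/2] z:[17/2,25/2] -> hit [11,25/2] leaf, test {P5(miss), P8(miss)}
      N10 x:[-13,2] y:[15/2,12] z:[7,15] -> miss, prune
    N13 x:[-11,7] y:[9/2,15] z:[-3,9] -> hit [9/2,7], descend [8, 11]
      N8 x:[-11,7] y:[9/2,13/2] z:[3,9] -> hit [9/2,13/2] leaf, test {P6(miss), P10@t=6}
      N11 x:[-5,-1] y:[13,15] z:[-3,-2] -> miss, prune

13 AABB tests over nodes [0, 7, 5, 6, 12, 9, 14, 3, 2, 10, 13, 8, 11]; 3 leaves entered; closest P11.

== RESULT ==
11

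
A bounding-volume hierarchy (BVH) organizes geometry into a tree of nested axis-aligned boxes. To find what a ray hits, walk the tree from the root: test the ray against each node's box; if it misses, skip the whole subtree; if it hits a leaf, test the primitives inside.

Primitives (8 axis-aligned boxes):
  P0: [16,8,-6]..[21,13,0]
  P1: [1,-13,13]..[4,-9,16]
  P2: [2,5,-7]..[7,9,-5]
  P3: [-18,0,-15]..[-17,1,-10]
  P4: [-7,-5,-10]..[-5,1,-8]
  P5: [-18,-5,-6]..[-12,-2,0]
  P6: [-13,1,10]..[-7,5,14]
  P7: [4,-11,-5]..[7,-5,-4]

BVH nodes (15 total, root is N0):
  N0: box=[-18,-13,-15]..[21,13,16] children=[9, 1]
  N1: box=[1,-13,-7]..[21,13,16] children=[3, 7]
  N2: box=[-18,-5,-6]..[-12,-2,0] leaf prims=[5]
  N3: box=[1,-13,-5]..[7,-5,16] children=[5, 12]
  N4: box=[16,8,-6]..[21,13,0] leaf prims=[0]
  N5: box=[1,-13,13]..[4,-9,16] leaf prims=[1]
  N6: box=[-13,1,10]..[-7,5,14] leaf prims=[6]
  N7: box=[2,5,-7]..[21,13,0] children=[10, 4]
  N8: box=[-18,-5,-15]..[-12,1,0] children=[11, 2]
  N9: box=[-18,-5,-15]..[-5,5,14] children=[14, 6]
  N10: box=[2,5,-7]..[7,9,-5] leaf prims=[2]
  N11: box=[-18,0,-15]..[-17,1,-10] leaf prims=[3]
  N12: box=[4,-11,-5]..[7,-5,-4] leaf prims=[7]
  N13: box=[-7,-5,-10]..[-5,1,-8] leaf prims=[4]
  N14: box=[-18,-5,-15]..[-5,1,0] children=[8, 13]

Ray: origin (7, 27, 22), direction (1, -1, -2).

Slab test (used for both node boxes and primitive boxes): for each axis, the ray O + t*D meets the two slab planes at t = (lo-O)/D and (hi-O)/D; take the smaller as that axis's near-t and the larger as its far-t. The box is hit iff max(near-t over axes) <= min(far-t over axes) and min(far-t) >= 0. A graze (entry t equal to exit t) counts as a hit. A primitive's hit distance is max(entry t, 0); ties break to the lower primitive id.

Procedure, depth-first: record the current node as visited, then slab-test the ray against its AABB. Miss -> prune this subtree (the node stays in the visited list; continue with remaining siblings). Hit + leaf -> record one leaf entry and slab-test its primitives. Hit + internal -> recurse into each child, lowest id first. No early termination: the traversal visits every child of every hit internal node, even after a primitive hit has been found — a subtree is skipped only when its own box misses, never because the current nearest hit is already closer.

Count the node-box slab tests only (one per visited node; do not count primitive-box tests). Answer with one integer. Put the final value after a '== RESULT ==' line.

Trace the traversal:
N0 x:[-25,14] y:[14,40] z:[3,37/2] -> hit [14,14], descend [1, 9]
  N1 x:[-6,14] y:[14,40] z:[3,29/2] -> hit [14,14], descend [3, 7]
    N3 x:[-6,0] y:[32,40] z:[3,27/2] -> miss, prune
    N7 x:[-5,14] y:[14,22] z:[11,29/2] -> hit [14,14], descend [4, 10]
      N4 x:[9,14] y:[14,19] z:[11,14] -> hit [14,14] leaf, test {P0@t=14}
      N10 x:[-5,0] y:[18,22] z:[27/2,29/2] -> miss, prune
  N9 x:[-25,-12] y:[22,32] z:[4,37/2] -> miss, prune

order=[0, 1, 3, 7, 4, 10, 9]  |boxes|=7  |leaves|=1  hit=P0

== RESULT ==
7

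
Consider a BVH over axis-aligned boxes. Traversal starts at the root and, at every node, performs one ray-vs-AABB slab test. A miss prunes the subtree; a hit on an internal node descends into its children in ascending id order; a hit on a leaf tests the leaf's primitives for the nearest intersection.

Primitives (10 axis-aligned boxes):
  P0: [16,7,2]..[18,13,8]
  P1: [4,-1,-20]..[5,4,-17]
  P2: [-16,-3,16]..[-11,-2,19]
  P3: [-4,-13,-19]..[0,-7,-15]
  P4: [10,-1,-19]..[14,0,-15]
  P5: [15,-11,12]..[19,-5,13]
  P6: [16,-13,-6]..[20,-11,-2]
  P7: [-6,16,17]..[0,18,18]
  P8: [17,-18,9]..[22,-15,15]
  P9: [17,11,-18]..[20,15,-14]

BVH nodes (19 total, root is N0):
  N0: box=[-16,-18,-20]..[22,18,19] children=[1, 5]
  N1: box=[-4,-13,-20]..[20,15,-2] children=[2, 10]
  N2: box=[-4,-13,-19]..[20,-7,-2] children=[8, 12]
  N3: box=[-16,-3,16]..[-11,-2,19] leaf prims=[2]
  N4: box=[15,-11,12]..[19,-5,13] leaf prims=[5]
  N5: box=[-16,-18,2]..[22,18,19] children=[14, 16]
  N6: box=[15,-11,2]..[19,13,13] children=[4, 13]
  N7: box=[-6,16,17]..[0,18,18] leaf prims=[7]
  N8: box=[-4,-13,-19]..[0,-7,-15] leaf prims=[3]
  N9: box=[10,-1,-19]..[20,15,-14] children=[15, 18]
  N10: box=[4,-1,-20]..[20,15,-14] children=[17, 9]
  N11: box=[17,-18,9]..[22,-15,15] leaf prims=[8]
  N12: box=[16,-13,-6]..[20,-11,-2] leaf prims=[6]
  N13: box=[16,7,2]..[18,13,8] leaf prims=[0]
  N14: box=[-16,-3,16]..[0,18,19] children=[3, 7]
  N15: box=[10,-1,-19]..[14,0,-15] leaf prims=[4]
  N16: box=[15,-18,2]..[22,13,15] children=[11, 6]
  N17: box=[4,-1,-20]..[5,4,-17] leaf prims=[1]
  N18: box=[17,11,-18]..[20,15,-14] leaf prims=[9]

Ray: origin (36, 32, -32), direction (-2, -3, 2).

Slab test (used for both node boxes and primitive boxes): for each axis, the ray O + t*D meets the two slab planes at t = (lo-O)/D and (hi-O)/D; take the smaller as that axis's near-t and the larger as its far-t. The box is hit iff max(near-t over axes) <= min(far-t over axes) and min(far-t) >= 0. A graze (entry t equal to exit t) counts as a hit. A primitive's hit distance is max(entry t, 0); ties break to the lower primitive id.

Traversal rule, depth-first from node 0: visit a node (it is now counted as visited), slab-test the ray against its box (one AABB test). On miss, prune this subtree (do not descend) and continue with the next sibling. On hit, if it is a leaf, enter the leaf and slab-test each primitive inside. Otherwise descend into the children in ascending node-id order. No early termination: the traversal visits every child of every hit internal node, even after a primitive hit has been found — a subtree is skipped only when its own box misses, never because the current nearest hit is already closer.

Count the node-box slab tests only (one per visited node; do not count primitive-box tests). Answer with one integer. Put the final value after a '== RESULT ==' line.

Walk:
N0 x:[7,26] y:[14/3,50/3] z:[6,51/2] -> hit [7,50/3], descend [1, 5]
  N1 x:[8,20] y:[17/3,15] z:[6,15] -> hit [8,15], descend [2, 10]
    N2 x:[8,20] y:[13,15] z:[13/2,15] -> hit [13,15], descend [8, 12]
      N8 x:[18,20] y:[13,15] z:[13/2,17/2] -> miss, prune
      N12 x:[8,10] y:[43/3,15] z:[13,15] -> miss, prune
    N10 x:[8,16] y:[17/3,11] z:[6,9] -> hit [8,9], descend [9, 17]
      N9 x:[8,13] y:[17/3,11] z:[13/2,9] -> hit [8,9], descend [15, 18]
        N15 x:[11,13] y:[32/3,11] z:[13/2,17/2] -> miss, prune
        N18 x:[8,19/2] y:[17/3,7] z:[7,9] -> miss, prune
      N17 x:[31/2,16] y:[28/3,11] z:[6,15/2] -> miss, prune
  N5 x:[7,26] y:[14/3,50/3] z:[17,51/2] -> miss, prune

11 AABB tests over nodes [0, 1, 2, 8, 12, 10, 9, 15, 18, 17, 5]; 0 leaves entered; closest miss.

== RESULT ==
11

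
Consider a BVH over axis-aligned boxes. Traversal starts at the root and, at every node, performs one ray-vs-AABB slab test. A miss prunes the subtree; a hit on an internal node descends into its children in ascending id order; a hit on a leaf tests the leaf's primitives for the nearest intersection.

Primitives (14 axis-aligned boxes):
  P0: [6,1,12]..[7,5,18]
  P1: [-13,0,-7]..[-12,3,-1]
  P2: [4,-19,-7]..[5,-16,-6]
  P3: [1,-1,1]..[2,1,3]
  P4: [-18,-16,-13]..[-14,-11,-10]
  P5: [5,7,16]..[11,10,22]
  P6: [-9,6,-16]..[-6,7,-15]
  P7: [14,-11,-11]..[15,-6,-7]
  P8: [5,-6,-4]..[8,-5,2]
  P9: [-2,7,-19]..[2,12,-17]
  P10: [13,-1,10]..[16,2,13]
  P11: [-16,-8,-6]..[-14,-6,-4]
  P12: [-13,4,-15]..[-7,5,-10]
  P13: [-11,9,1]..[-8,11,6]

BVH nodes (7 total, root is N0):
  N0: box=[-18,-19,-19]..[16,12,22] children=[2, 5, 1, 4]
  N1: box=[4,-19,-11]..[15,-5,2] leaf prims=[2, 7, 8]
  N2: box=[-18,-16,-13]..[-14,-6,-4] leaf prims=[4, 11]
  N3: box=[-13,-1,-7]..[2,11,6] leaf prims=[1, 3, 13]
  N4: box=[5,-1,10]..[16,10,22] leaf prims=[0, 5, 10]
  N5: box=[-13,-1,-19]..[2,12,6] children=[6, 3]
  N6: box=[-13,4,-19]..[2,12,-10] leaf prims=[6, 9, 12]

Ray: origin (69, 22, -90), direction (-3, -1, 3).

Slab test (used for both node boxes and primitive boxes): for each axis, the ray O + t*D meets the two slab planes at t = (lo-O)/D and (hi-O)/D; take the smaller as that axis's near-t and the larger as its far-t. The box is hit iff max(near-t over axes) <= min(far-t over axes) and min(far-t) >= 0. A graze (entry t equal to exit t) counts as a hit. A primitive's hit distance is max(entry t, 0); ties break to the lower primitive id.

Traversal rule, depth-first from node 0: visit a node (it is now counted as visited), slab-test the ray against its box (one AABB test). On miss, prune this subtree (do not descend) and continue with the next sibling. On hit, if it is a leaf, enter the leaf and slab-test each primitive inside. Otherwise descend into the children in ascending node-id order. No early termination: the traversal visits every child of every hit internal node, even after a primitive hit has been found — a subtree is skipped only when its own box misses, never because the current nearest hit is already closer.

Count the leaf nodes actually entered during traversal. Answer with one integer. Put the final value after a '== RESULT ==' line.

Traverse from the root:
N0 x:[53/3,29] y:[10,41] z:[71/3,112/3] -> hit [71/3,29], descend [1, 2, 4, 5]
  N1 x:[18,65/3] y:[27,41] z:[79/3,92/3] -> miss, prune
  N2 x:[83/3,29] y:[28,38] z:[77/3,86/3] -> hit [28,86/3] leaf, test {P4(miss), P11@t=28}
  N4 x:[53/3,64/3] y:[12,23] z:[100/3,112/3] -> miss, prune
  N5 x:[67/3,82/3] y:[10,23] z:[71/3,32] -> miss, prune

5 AABB tests over nodes [0, 1, 2, 4, 5]; 1 leaf entered; closest P11.

== RESULT ==
1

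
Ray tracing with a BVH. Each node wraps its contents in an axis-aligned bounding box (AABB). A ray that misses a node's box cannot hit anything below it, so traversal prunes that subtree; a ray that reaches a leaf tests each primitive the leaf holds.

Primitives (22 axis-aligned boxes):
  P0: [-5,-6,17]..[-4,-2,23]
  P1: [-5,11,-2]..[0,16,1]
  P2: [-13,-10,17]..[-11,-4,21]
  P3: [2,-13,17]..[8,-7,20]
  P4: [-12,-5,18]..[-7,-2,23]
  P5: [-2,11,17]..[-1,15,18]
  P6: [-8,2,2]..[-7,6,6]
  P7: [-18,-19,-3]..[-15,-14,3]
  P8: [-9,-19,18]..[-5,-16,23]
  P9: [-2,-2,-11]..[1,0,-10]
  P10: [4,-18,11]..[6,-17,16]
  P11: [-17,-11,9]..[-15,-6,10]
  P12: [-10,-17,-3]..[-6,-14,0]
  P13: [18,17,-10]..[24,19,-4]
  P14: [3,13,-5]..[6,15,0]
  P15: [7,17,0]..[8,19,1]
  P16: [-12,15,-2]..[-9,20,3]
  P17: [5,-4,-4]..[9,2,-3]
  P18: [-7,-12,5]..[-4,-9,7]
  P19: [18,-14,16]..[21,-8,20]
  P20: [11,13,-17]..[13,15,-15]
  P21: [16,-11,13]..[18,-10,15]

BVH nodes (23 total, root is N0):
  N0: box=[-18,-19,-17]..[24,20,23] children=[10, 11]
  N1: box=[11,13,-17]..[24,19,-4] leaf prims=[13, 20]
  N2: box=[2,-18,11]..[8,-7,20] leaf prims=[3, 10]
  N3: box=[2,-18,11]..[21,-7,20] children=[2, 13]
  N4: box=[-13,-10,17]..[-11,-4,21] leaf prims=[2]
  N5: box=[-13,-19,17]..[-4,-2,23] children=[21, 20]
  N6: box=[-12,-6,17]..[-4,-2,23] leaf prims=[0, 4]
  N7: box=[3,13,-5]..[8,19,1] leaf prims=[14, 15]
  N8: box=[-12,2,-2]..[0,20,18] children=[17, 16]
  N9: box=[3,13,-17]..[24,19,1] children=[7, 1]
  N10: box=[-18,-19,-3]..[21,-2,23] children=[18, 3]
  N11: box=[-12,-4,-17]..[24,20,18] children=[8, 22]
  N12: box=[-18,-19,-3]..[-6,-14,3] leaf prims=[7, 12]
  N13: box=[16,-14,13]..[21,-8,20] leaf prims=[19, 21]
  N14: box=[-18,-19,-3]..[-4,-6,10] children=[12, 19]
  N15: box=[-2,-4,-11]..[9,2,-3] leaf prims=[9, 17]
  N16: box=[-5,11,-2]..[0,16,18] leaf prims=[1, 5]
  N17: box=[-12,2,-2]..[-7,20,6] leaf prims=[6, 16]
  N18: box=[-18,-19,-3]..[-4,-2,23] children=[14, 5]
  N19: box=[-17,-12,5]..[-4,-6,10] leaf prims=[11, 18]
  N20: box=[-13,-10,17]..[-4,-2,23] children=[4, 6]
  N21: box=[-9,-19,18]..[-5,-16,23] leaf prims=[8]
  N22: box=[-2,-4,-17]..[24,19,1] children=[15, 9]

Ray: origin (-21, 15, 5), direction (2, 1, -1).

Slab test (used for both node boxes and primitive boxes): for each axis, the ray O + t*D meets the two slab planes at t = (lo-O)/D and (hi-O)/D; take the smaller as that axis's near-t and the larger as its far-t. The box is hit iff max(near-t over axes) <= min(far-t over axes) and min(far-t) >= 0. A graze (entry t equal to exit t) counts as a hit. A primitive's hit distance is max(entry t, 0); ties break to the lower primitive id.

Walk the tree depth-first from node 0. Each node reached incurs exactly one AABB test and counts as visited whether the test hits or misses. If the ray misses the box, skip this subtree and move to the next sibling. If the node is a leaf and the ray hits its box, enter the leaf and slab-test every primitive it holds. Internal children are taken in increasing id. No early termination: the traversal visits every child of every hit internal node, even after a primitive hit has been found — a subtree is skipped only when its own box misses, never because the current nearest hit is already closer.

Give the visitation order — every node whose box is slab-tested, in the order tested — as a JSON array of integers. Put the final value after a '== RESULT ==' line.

Walk:
N0 x:[3/2,45/2] y:[-34,5] z:[-18,22] -> hit [3/2,5], descend [10, 11]
  N10 x:[3/2,21] y:[-34,-17] z:[-18,8] -> miss, prune
  N11 x:[9/2,45/2] y:[-19,5] z:[-13,22] -> hit [9/2,5], descend [8, 22]
    N8 x:[9/2,21/2] y:[-13,5] z:[-13,7] -> hit [9/2,5], descend [16, 17]
      N16 x:[8,21/2] y:[-4,1] z:[-13,7] -> miss, prune
      N17 x:[9/2,7] y:[-13,5] z:[-1,7] -> hit [9/2,5] leaf, test {P6(miss), P16@t=9/2}
    N22 x:[19/2,45/2] y:[-19,4] z:[4,22] -> miss, prune

Visited [0, 10, 11, 8, 16, 17, 22]. Tests: 7 box, 1 leaf. Nearest: P16.

== RESULT ==
[0, 10, 11, 8, 16, 17, 22]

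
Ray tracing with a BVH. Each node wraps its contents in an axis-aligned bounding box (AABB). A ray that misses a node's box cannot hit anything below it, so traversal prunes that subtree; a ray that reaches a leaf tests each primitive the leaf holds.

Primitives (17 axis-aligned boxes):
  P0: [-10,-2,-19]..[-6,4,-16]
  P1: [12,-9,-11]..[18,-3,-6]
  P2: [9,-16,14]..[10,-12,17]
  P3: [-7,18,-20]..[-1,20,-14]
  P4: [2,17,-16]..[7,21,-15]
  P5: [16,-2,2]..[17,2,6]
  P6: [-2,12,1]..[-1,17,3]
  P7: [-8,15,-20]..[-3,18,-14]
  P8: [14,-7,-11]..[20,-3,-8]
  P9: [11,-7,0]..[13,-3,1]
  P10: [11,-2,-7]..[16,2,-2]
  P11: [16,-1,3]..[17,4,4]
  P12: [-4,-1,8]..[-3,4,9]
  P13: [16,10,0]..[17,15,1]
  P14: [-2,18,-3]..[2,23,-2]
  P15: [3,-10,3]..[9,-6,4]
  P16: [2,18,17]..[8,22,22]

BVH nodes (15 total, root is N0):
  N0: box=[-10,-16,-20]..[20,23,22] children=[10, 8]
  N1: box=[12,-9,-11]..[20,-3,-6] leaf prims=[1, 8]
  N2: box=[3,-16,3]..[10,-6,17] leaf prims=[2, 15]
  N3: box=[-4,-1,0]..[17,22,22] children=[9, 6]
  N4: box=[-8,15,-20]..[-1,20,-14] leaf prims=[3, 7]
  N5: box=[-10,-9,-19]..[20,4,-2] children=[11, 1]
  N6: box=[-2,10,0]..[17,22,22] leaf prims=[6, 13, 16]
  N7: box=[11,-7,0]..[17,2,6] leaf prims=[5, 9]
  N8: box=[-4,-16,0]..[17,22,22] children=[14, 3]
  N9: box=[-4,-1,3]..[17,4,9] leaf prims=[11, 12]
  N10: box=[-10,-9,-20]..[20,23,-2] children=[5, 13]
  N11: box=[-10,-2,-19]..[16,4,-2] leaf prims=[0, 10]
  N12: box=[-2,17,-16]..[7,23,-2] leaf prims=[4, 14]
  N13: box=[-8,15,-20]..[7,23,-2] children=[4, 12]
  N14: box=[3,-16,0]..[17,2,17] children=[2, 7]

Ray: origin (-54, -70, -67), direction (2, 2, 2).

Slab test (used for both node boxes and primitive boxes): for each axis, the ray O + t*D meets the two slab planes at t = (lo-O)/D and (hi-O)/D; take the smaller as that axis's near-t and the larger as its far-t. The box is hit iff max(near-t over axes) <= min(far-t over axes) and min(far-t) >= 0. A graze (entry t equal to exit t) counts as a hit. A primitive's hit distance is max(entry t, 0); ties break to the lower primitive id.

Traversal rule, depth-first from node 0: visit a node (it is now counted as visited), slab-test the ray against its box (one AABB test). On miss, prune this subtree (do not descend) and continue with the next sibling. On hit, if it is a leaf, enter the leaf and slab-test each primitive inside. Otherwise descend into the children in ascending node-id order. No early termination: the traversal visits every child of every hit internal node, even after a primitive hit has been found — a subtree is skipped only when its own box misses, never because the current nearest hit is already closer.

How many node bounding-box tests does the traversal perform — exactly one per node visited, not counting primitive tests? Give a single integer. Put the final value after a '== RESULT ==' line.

Walk:
N0 x:[22,37] y:[27,93/2] z:[47/2,89/2] -> hit [27,37], descend [8, 10]
  N8 x:[25,71/2] y:[27,46] z:[67/2,89/2] -> hit [67/2,71/2], descend [3, 14]
    N3 x:[25,71/2] y:[69/2,46] z:[67/2,89/2] -> hit [69/2,71/2], descend [6, 9]
      N6 x:[26,71/2] y:[40,46] z:[67/2,89/2] -> miss, prune
      N9 x:[25,71/2] y:[69/2,37] z:[35,38] -> hit [35,71/2] leaf, test {P11@t=35, P12(miss)}
    N14 x:[57/2,71/2] y:[27,36] z:[67/2,42] -> hit [67/2,71/2], descend [2, 7]
      N2 x:[57/2,32] y:[27,32] z:[35,42] -> miss, prune
      N7 x:[65/2,71/2] y:[63/2,36] z:[67/2,73/2] -> hit [67/2,71/2] leaf, test {P5@t=35, P9@t=67/2}
  N10 x:[22,37] y:[61/2,93/2] z:[47/2,65/2] -> hit [61/2,65/2], descend [5, 13]
    N5 x:[22,37] y:[61/2,37] z:[24,65/2] -> hit [61/2,65/2], descend [1, 11]
      N1 x:[33,37] y:[61/2,67/2] z:[28,61/2] -> miss, prune
      N11 x:[22,35] y:[34,37] z:[24,65/2] -> miss, prune
    N13 x:[23,61/2] y:[85/2,93/2] z:[47/2,65/2] -> miss, prune

Visited [0, 8, 3, 6, 9, 14, 2, 7, 10, 5, 1, 11, 13]. Tests: 13 box, 2 leaf. Nearest: P9.

== RESULT ==
13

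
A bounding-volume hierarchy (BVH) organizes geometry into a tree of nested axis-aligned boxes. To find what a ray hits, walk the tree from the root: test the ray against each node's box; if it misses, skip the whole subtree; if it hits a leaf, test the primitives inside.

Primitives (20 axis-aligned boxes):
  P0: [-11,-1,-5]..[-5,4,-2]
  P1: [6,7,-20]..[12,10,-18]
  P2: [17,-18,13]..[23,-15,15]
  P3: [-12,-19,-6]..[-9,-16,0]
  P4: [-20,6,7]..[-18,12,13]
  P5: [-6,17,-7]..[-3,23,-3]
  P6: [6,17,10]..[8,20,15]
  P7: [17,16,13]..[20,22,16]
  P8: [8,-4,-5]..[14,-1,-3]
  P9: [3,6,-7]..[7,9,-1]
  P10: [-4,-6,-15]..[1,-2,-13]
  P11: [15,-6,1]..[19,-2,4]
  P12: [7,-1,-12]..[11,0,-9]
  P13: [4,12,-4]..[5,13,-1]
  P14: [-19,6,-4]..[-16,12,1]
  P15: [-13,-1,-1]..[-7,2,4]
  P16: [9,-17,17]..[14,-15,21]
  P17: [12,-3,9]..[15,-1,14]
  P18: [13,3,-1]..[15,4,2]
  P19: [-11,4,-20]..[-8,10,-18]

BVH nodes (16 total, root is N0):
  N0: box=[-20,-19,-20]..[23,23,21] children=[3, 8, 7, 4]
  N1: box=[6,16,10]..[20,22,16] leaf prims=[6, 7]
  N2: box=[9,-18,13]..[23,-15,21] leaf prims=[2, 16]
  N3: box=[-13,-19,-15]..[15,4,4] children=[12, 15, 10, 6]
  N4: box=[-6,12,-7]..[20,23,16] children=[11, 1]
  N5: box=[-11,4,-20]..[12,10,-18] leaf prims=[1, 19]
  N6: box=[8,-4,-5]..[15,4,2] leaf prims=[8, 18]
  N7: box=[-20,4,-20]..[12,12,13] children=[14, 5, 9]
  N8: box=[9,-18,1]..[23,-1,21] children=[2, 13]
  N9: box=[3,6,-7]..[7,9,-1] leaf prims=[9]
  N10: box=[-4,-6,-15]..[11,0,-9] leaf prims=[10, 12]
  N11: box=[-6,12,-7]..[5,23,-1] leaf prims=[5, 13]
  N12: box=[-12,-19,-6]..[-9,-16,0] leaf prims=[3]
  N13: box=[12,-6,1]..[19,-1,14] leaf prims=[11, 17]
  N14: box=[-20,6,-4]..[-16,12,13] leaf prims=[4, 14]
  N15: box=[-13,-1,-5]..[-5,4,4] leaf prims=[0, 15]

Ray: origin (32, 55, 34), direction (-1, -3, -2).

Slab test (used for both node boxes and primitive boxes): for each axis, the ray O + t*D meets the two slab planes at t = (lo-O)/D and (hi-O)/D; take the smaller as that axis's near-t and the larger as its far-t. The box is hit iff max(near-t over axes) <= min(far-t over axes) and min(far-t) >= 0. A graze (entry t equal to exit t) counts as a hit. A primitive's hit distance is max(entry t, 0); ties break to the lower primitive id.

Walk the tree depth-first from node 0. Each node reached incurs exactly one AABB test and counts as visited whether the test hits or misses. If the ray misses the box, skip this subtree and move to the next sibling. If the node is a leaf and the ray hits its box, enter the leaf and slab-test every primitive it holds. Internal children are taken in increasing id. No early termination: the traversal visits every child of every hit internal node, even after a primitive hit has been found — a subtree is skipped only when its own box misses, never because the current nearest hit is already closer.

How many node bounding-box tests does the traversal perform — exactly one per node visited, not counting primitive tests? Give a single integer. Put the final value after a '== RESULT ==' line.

Trace the traversal:
N0 x:[9,52] y:[32/3,74/3] z:[13/2,27] -> hit [32/3,74/3], descend [3, 4, 7, 8]
  N3 x:[17,45] y:[17,74/3] z:[15,49/2] -> hit [17,49/2], descend [6, 10, 12, 15]
    N6 x:[17,24] y:[17,59/3] z:[16,39/2] -> hit [17,39/2] leaf, test {P8@t=56/3, P18@t=17}
    N10 x:[21,36] y:[55/3,61/3] z:[43/2,49/2] -> miss, prune
    N12 x:[41,44] y:[71/3,74/3] z:[17,20] -> miss, prune
    N15 x:[37,45] y:[17,56/3] z:[15,39/2] -> miss, prune
  N4 x:[12,38] y:[32/3,43/3] z:[9,41/2] -> hit [12,43/3], descend [1, 11]
    N1 x:[12,26] y:[11,13] z:[9,12] -> hit [12,12] leaf, test {P6(miss), P7(miss)}
    N11 x:[27,38] y:[32/3,43/3] z:[35/2,41/2] -> miss, prune
  N7 x:[20,52] y:[43/3,17] z:[21/2,27] -> miss, prune
  N8 x:[9,23] y:[56/3,73/3] z:[13/2,33/2] -> miss, prune

11 AABB tests over nodes [0, 3, 6, 10, 12, 15, 4, 1, 11, 7, 8]; 2 leaves entered; closest P18.

== RESULT ==
11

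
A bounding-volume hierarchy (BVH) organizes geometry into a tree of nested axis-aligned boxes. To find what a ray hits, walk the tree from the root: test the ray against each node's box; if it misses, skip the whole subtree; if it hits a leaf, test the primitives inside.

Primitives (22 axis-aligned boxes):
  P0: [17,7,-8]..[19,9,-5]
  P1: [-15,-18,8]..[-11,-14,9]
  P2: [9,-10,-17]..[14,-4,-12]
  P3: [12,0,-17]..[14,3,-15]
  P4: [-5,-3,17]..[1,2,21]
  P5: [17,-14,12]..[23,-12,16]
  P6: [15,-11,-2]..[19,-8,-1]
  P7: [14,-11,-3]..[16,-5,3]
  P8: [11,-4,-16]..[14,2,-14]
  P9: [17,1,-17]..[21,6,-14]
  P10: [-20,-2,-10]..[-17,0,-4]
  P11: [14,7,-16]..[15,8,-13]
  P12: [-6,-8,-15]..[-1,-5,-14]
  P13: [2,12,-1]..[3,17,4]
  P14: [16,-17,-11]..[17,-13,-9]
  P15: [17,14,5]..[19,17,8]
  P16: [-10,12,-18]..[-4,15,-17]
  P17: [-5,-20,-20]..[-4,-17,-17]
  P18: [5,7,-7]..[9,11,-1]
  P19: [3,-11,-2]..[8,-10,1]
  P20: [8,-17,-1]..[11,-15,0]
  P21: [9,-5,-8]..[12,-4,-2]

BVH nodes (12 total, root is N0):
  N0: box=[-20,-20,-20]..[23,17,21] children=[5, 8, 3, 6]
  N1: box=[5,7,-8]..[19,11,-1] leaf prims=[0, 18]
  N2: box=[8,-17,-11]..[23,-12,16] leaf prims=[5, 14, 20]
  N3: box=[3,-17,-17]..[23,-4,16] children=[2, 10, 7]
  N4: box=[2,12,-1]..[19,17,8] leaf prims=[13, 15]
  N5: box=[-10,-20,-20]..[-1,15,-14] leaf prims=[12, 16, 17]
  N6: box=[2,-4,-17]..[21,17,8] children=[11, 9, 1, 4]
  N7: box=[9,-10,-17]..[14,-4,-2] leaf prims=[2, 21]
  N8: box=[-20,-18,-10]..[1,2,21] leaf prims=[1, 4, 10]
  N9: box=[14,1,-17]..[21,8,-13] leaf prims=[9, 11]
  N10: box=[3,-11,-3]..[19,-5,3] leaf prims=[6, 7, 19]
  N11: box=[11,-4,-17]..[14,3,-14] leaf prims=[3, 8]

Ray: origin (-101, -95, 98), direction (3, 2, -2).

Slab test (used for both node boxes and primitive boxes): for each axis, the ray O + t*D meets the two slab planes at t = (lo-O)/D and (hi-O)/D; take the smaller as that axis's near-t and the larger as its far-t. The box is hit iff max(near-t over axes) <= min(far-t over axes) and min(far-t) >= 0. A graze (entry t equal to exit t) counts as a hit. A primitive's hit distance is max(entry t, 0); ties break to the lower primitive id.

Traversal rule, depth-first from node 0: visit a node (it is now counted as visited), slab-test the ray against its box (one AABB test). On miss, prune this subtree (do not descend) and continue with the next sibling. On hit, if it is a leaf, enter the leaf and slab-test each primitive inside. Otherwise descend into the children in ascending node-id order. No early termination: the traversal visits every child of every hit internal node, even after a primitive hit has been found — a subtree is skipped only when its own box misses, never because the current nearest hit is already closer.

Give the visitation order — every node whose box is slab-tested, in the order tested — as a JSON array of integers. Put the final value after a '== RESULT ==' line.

Walk:
N0 x:[27,124/3] y:[75/2,56] z:[77/2,59] -> hit [77/2,124/3], descend [3, 5, 6, 8]
  N3 x:[104/3,124/3] y:[39,91/2] z:[41,115/2] -> hit [41,124/3], descend [2, 7, 10]
    N2 x:[109/3,124/3] y:[39,83/2] z:[41,109/2] -> hit [41,124/3] leaf, test {P5@t=41, P14(miss), P20(miss)}
    N7 x:[110/3,115/3] y:[85/2,91/2] z:[50,115/2] -> miss, prune
    N10 x:[104/3,40] y:[42,45] z:[95/2,101/2] -> miss, prune
  N5 x:[91/3,100/3] y:[75/2,55] z:[56,59] -> miss, prune
  N6 x:[103/3,122/3] y:[91/2,56] z:[45,115/2] -> miss, prune
  N8 x:[27,34] y:[77/2,97/2] z:[77/2,54] -> miss, prune

order=[0, 3, 2, 7, 10, 5, 6, 8]  |boxes|=8  |leaves|=1  hit=P5

== RESULT ==
[0, 3, 2, 7, 10, 5, 6, 8]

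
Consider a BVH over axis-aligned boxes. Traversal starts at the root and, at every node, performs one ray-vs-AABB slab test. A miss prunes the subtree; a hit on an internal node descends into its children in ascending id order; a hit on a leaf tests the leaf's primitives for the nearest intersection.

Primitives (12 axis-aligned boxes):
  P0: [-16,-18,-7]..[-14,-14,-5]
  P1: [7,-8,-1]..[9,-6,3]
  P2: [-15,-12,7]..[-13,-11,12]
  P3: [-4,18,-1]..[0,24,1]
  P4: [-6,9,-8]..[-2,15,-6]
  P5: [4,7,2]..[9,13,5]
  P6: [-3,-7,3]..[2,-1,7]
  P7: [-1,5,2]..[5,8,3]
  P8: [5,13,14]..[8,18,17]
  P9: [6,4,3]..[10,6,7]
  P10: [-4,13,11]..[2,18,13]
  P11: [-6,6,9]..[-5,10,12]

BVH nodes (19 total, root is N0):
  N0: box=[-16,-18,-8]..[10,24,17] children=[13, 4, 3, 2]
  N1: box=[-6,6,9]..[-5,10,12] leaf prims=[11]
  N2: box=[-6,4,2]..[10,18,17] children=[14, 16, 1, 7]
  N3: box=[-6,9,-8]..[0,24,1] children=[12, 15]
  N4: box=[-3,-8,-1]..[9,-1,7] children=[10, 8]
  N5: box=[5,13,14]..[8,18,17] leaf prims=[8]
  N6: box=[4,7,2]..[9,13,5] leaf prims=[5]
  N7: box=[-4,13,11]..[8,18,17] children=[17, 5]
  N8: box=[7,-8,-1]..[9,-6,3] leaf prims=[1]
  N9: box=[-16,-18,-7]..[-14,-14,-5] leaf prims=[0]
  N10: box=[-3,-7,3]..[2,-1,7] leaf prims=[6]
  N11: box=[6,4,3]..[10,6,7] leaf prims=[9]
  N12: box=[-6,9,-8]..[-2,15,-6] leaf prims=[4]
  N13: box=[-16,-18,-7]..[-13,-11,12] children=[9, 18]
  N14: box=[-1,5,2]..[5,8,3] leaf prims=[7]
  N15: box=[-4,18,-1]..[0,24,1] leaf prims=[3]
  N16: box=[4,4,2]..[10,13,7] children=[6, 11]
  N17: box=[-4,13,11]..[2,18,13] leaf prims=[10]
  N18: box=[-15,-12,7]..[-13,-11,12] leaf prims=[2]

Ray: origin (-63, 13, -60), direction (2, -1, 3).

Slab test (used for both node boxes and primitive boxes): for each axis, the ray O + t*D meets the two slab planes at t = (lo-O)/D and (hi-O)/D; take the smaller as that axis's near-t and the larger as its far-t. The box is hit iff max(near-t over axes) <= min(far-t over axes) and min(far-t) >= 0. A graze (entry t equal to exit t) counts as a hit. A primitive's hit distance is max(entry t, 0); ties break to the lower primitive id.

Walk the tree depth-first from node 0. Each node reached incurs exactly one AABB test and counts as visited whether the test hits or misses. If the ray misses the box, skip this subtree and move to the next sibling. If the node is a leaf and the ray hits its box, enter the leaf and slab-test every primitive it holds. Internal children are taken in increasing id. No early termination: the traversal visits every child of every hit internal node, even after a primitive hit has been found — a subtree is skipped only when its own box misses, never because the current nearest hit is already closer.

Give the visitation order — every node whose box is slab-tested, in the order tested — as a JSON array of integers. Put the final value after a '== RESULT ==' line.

Traverse from the root:
N0 x:[47/2,73/2] y:[-11,31] z:[52/3,77/3] -> hit [47/2,77/3], descend [2, 3, 4, 13]
  N2 x:[57/2,73/2] y:[-5,9] z:[62/3,77/3] -> miss, prune
  N3 x:[57/2,63/2] y:[-11,4] z:[52/3,61/3] -> miss, prune
  N4 x:[30,36] y:[14,21] z:[59/3,67/3] -> miss, prune
  N13 x:[47/2,25] y:[24,31] z:[53/3,24] -> hit [24,24], descend [9, 18]
    N9 x:[47/2,49/2] y:[27,31] z:[53/3,55/3] -> miss, prune
    N18 x:[24,25] y:[24,25] z:[67/3,24] -> hit [24,24] leaf, test {P2@t=24}

Summary -> nodes [0, 2, 3, 4, 13, 9, 18]; box-tests=7; leaf-entries=1; first=P2

== RESULT ==
[0, 2, 3, 4, 13, 9, 18]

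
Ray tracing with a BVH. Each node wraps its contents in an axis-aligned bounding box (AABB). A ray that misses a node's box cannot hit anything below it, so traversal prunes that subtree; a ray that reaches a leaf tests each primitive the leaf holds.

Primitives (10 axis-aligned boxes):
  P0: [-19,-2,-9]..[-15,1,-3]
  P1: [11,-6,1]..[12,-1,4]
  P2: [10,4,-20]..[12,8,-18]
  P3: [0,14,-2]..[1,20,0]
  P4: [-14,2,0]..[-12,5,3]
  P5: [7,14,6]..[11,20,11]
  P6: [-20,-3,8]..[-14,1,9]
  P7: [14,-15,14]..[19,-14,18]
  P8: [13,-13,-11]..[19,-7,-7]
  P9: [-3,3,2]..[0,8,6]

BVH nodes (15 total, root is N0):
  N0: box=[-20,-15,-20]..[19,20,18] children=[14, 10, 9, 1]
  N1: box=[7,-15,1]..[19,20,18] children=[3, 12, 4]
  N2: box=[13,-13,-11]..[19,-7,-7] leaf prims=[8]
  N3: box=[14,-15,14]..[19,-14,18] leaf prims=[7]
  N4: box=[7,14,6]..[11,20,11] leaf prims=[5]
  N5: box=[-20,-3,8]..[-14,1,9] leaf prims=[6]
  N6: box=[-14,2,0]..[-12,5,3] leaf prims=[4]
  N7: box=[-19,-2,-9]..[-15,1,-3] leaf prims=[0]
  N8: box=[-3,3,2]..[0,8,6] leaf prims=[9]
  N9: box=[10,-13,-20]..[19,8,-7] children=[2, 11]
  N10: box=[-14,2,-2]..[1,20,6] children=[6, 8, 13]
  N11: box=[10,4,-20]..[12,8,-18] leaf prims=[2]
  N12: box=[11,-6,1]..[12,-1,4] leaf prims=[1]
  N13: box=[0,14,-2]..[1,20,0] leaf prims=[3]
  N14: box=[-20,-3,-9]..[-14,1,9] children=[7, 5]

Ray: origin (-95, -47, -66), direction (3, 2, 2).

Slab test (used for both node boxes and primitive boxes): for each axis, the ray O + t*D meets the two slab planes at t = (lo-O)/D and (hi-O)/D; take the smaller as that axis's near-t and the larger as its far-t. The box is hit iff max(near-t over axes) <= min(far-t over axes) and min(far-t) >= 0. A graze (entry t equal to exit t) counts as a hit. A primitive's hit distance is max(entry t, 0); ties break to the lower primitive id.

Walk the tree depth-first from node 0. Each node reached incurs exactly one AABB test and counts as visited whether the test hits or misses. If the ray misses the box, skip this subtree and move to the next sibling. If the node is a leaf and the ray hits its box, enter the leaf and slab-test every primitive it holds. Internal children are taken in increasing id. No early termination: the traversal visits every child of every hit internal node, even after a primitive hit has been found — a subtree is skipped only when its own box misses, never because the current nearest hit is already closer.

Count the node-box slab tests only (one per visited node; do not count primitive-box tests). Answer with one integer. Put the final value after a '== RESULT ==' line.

Walk:
N0 x:[25,38] y:[16,67/2] z:[23,42] -> hit [25,67/2], descend [1, 9, 10, 14]
  N1 x:[34,38] y:[16,67/2] z:[67/2,42] -> miss, prune
  N9 x:[35,38] y:[17,55/2] z:[23,59/2] -> miss, prune
  N10 x:[27,32] y:[49/2,67/2] z:[32,36] -> hit [32,32], descend [6, 8, 13]
    N6 x:[27,83/3] y:[49/2,26] z:[33,69/2] -> miss, prune
    N8 x:[92/3,95/3] y:[25,55/2] z:[34,36] -> miss, prune
    N13 x:[95/3,32] y:[61/2,67/2] z:[32,33] -> hit [32,32] leaf, test {P3@t=32}
  N14 x:[25,27] y:[22,24] z:[57/2,75/2] -> miss, prune

8 AABB tests over nodes [0, 1, 9, 10, 6, 8, 13, 14]; 1 leaf entered; closest P3.

== RESULT ==
8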